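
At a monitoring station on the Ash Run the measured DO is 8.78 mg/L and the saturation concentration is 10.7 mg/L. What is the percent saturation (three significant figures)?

% saturation = C/C_s × 100 = 8.78/10.7 × 100 = 82.1 %.

82.1 % saturation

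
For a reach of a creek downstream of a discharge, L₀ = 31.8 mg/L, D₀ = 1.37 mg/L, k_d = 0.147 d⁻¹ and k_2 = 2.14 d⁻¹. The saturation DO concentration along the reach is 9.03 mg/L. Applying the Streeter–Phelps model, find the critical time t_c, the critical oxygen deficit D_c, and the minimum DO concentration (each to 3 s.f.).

t_c ≈ 0.904 d; D_c ≈ 1.91 mg/L; min DO ≈ 7.12 mg/L

At the critical point dD/dt = 0, so k_d L₀ e^(−k_d t) = k_2 D. Substituting D(t) from the Streeter–Phelps equation and solving for t gives
t_c = ln[(k_2/k_d)(1 − D₀(k_2−k_d)/(k_d L₀))] / (k_2−k_d).
Here k_2−k_d = 1.993 d⁻¹ and 1 − D₀(k_2−k_d)/(k_d L₀) = 1 − 1.37×1.993/(0.147×31.8) = 0.4159, so
t_c = ln(14.56 × 0.4159) / 1.993 = 1.801 / 1.993 = 0.9036 d.
D_c = (k_d/k_2) L₀ e^(−k_d t_c) = (0.147/2.14) × 31.8 × e^(−0.147×0.9036) = 0.06869 × 31.8 × 0.8756 = 1.913 mg/L.
Minimum DO = C_s − D_c = 9.03 − 1.913 = 7.117 mg/L.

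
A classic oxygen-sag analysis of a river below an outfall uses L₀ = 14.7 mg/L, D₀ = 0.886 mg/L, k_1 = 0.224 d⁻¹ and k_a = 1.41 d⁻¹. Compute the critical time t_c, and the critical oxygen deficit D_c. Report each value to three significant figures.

t_c = [1/(k_a−k_1)] ln[(k_a/k_1)(1 − D₀(k_a−k_1)/(k_1 L₀))]
= [1/(1.41−0.224)] ln[(1.41/0.224)(1 − 0.886×1.186/(0.224×14.7))]
= (1/1.186) ln[6.295 × 0.6809] = 0.8432 × ln(4.286) = 0.8432 × 1.455 = 1.227 d.
L(t_c) = L₀ e^(−k_1 t_c) = 14.7 × 0.7597 = 11.17 mg/L, and at the critical point k_a D_c = k_1 L, so D_c = (0.224/1.41) × 11.17 = 1.774 mg/L.

t_c ≈ 1.23 d; D_c ≈ 1.77 mg/L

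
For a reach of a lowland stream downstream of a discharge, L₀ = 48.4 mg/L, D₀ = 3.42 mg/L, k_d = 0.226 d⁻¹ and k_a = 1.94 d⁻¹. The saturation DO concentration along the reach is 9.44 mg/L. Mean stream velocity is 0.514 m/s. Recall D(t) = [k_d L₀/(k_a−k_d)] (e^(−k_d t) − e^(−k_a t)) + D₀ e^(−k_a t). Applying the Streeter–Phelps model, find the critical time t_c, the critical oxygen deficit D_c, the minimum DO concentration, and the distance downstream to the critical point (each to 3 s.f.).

t_c ≈ 0.806 d; D_c ≈ 4.70 mg/L; min DO ≈ 4.74 mg/L; x_c ≈ 35.8 km

At the critical point dD/dt = 0, so k_d L₀ e^(−k_d t) = k_a D. Substituting D(t) from the Streeter–Phelps equation and solving for t gives
t_c = ln[(k_a/k_d)(1 − D₀(k_a−k_d)/(k_d L₀))] / (k_a−k_d).
Here k_a−k_d = 1.714 d⁻¹ and 1 − D₀(k_a−k_d)/(k_d L₀) = 1 − 3.42×1.714/(0.226×48.4) = 0.4641, so
t_c = ln(8.584 × 0.4641) / 1.714 = 1.382 / 1.714 = 0.8064 d.
D_c = (k_d/k_a) L₀ e^(−k_d t_c) = (0.226/1.94) × 48.4 × e^(−0.226×0.8064) = 0.1165 × 48.4 × 0.8334 = 4.699 mg/L.
Minimum DO = C_s − D_c = 9.44 − 4.699 = 4.741 mg/L.
x_c = v t_c = 0.514 m/s × 0.8064 d × 86400 s/d = 35810 m ≈ 35.8 km.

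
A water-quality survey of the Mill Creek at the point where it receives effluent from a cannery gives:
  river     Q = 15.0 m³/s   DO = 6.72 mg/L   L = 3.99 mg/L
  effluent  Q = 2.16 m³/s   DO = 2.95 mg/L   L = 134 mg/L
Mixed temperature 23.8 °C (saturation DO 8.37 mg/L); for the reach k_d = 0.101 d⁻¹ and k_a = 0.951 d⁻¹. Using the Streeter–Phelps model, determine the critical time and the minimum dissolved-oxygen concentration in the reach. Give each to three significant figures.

t_c ≈ 0.159 d; minimum DO ≈ 6.24 mg/L

Mixed DO = (15.0×6.72 + 2.16×2.95)/(15.0+2.16) = 107.2/17.16 = 6.245 mg/L.
Mixed L₀ = (15.0×3.99 + 2.16×134)/(17.16) = 349.3/17.16 = 20.35 mg/L.
Initial deficit D₀ = C_s − DO₀ = 8.37 − 6.245 = 2.125 mg/L.
t_c = (1/0.8500) ln[(0.951/0.101)(1 − 2.125×0.8500/(0.101×20.35))] = 1.176 × ln(1.145) = 0.1592 d.
D_c = (0.101/0.951) × 20.35 × e^(−0.101×0.1592) = 0.1062 × 20.35 × 0.9840 = 2.127 mg/L.
Minimum DO = 8.37 − 2.127 = 6.243 mg/L.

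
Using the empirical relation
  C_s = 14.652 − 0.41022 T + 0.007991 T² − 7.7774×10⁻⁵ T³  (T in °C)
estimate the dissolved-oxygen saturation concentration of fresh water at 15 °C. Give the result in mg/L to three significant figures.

C_s ≈ 10.0 mg/L

C_s = 14.652 − 0.41022×15 + 0.007991×15² − 7.7774×10⁻⁵×15³ = 10.03 mg/L.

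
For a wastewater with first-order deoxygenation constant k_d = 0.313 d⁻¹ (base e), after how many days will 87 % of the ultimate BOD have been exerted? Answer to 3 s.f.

y/L₀ = 1 − e^(−k_d t) = 0.87 ⇒ e^(−k_d t) = 0.130
t = −ln(0.130) / 0.313 = 2.040 / 0.313 = 6.518 d.

t ≈ 6.52 d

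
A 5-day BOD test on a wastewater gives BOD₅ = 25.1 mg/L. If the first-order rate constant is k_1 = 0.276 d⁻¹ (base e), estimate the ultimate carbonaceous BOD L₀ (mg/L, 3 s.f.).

BOD₅ = L₀(1 − e^(−5k_1)) ⇒ L₀ = BOD₅ / (1 − e^(−5×0.276))
= 25.1 / (1 − 0.2516) = 25.1 / 0.7484 = 33.54 mg/L.

L₀ ≈ 33.5 mg/L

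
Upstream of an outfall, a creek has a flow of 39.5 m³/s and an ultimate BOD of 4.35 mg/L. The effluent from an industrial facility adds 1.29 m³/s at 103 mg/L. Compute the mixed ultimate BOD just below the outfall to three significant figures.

Flow-weighted mixing: C = (Q_r C_r + Q_w C_w)/(Q_r + Q_w)
= (39.5×4.35 + 1.29×103)/(39.5 + 1.29) = 304.7/40.79 = 7.470 mg/L.

7.47 mg/L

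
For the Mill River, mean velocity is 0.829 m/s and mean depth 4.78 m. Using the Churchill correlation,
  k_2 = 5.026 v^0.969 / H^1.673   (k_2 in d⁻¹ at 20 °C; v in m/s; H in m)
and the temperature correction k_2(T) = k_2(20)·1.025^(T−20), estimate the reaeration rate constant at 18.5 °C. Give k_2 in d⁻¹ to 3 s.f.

k_2 ≈ 0.295 d⁻¹

k_2(20) = 5.026 × 0.829^0.969 / 4.78^1.673 = 5.026 × 0.8338 / 13.70 = 0.3059 d⁻¹.
k_2(18.5) = 0.3059 × 1.025^(18.5−20) = 0.3059 × 0.9636 = 0.2948 d⁻¹.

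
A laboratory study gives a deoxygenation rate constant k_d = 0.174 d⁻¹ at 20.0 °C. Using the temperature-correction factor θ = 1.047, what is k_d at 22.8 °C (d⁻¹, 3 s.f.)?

k_d ≈ 0.198 d⁻¹

k_d(T₂) = k_d(T₁) · θ^(T₂−T₁) = 0.174 × 1.047^(22.8−20.0)
= 0.174 × 1.047^2.80 = 0.174 × 1.137 = 0.1979 d⁻¹.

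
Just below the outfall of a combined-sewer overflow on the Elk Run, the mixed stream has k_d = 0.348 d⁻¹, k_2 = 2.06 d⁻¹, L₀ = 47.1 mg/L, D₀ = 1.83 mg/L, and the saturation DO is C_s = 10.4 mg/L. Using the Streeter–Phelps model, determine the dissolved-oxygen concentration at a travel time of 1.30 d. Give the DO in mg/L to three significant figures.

DO ≈ 4.84 mg/L

k_d L₀/(k_2−k_d) = 0.348×47.1/(2.06−0.348) = 16.39/1.712 = 9.574 mg/L.
e^(−k_d t) = e^(−0.348×1.300) = 0.6361; e^(−k_2 t) = e^(−2.06×1.300) = 0.06870.
D = 9.574 × (0.6361 − 0.06870) + 1.83 × 0.06870 = 5.432 + 0.1257 = 5.558 mg/L.
DO = C_s − D = 10.4 − 5.558 = 4.842 mg/L.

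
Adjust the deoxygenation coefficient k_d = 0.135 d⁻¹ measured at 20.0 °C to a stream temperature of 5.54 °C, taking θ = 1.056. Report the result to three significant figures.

k_d(T₂) = k_d(T₁) · θ^(T₂−T₁) = 0.135 × 1.056^(5.54−20.0)
= 0.135 × 1.056^-14.5 = 0.135 × 0.4548 = 0.06140 d⁻¹.

k_d ≈ 0.0614 d⁻¹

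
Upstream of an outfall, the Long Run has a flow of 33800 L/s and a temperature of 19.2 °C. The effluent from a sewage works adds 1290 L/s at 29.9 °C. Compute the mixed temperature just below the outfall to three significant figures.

Flow-weighted mixing: C = (Q_r C_r + Q_w C_w)/(Q_r + Q_w)
= (33800×19.2 + 1290×29.9)/(33800 + 1290) = 687500/35090 = 19.59 °C.

19.6 °C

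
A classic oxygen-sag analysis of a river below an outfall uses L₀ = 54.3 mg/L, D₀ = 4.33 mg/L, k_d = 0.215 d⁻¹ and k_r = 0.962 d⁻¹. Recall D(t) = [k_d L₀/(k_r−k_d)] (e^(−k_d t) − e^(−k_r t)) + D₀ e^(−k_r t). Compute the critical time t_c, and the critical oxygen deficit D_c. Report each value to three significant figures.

t_c ≈ 1.57 d; D_c ≈ 8.66 mg/L

With k_r/k_d = 4.474 and 1 − D₀(k_r−k_d)/(k_d L₀) = 0.7229,
t_c = ln(4.474 × 0.7229) / (0.962 − 0.215) = ln(3.235) / 0.7470 = 1.174/0.7470 = 1.572 d.
L(t_c) = L₀ e^(−k_d t_c) = 54.3 × 0.7133 = 38.73 mg/L, and at the critical point k_r D_c = k_d L, so D_c = (0.215/0.962) × 38.73 = 8.656 mg/L.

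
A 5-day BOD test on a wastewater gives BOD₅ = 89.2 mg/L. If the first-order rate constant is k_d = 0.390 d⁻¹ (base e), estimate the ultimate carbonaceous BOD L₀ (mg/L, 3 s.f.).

BOD₅ = L₀(1 − e^(−5k_d)) ⇒ L₀ = BOD₅ / (1 − e^(−5×0.390))
= 89.2 / (1 − 0.1423) = 89.2 / 0.8577 = 104.0 mg/L.

L₀ ≈ 104 mg/L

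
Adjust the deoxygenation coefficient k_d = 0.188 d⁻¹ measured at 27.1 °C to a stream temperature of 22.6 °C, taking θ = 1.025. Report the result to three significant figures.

k_d ≈ 0.168 d⁻¹

k_d(T₂) = k_d(T₁) · θ^(T₂−T₁) = 0.188 × 1.025^(22.6−27.1)
= 0.188 × 1.025^-4.50 = 0.188 × 0.8948 = 0.1682 d⁻¹.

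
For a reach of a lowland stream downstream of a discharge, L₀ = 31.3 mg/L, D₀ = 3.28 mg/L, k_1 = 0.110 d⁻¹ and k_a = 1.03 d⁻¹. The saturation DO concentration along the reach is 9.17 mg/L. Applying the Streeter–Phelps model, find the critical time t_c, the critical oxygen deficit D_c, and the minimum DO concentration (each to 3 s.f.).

t_c ≈ 0.158 d; D_c ≈ 3.28 mg/L; min DO ≈ 5.89 mg/L

At the critical point dD/dt = 0, so k_1 L₀ e^(−k_1 t) = k_a D. Substituting D(t) from the Streeter–Phelps equation and solving for t gives
t_c = ln[(k_a/k_1)(1 − D₀(k_a−k_1)/(k_1 L₀))] / (k_a−k_1).
Here k_a−k_1 = 0.9200 d⁻¹ and 1 − D₀(k_a−k_1)/(k_1 L₀) = 1 − 3.28×0.9200/(0.110×31.3) = 0.1236, so
t_c = ln(9.364 × 0.1236) / 0.9200 = 0.1458 / 0.9200 = 0.1584 d.
D_c = (k_1/k_a) L₀ e^(−k_1 t_c) = (0.110/1.03) × 31.3 × e^(−0.110×0.1584) = 0.1068 × 31.3 × 0.9827 = 3.285 mg/L.
Minimum DO = C_s − D_c = 9.17 − 3.285 = 5.885 mg/L.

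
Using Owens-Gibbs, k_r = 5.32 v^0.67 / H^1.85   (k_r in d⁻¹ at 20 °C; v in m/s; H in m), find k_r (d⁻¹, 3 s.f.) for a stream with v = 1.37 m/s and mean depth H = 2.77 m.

k_r = 5.32 × 1.37^0.67 / 2.77^1.85 = 5.32 × 1.235 / 6.585 = 0.9975 d⁻¹.

k_r ≈ 0.998 d⁻¹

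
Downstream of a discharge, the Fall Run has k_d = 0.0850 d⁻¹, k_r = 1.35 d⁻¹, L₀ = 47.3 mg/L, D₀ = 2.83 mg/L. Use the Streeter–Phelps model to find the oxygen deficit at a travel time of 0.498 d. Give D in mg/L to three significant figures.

k_d L₀/(k_r−k_d) = 0.0850×47.3/(1.35−0.0850) = 4.021/1.265 = 3.178 mg/L.
e^(−k_d t) = e^(−0.0850×0.4980) = 0.9586; e^(−k_r t) = e^(−1.35×0.4980) = 0.5105.
D = 3.178 × (0.9586 − 0.5105) + 2.83 × 0.5105 = 1.424 + 1.445 = 2.869 mg/L.

D ≈ 2.87 mg/L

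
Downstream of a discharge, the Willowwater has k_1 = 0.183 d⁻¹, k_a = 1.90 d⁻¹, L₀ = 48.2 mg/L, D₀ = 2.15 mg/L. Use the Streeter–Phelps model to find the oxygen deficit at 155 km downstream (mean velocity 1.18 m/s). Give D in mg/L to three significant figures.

Travel time t = x/v = 155 km / (1.18 m/s) = 155000 m / 1.18 m/s = 131400 s = 1.520 d.
k_1 L₀/(k_a−k_1) = 0.183×48.2/(1.90−0.183) = 8.821/1.717 = 5.137 mg/L.
e^(−k_1 t) = e^(−0.183×1.520) = 0.7571; e^(−k_a t) = e^(−1.90×1.520) = 0.05565.
D = 5.137 × (0.7571 − 0.05565) + 2.15 × 0.05565 = 3.604 + 0.1197 = 3.723 mg/L.

D ≈ 3.72 mg/L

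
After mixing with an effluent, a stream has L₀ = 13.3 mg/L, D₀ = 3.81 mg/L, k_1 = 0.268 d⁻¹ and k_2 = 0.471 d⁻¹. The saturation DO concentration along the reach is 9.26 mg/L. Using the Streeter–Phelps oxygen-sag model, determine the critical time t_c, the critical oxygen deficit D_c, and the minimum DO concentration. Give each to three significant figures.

t_c = [1/(k_2−k_1)] ln[(k_2/k_1)(1 − D₀(k_2−k_1)/(k_1 L₀))]
= [1/(0.471−0.268)] ln[(0.471/0.268)(1 − 3.81×0.2030/(0.268×13.3))]
= (1/0.2030) ln[1.757 × 0.7830] = 4.926 × ln(1.376) = 4.926 × 0.3193 = 1.573 d.
L(t_c) = L₀ e^(−k_1 t_c) = 13.3 × 0.6561 = 8.726 mg/L, and at the critical point k_2 D_c = k_1 L, so D_c = (0.268/0.471) × 8.726 = 4.965 mg/L.
Minimum DO = C_s − D_c = 9.26 − 4.965 = 4.295 mg/L.

t_c ≈ 1.57 d; D_c ≈ 4.96 mg/L; min DO ≈ 4.30 mg/L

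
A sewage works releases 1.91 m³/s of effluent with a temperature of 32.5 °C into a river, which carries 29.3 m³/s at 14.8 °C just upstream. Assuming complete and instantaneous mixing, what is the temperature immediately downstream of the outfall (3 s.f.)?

15.9 °C

Flow-weighted mixing: C = (Q_r C_r + Q_w C_w)/(Q_r + Q_w)
= (29.3×14.8 + 1.91×32.5)/(29.3 + 1.91) = 495.7/31.21 = 15.88 °C.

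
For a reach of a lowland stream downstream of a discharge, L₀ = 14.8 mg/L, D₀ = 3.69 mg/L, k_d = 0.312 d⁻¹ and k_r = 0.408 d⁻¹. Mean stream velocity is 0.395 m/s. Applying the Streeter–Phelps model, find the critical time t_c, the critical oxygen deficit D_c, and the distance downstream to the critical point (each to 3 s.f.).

t_c ≈ 1.96 d; D_c ≈ 6.13 mg/L; x_c ≈ 67.0 km

t_c = [1/(k_r−k_d)] ln[(k_r/k_d)(1 − D₀(k_r−k_d)/(k_d L₀))]
= [1/(0.408−0.312)] ln[(0.408/0.312)(1 − 3.69×0.09600/(0.312×14.8))]
= (1/0.09600) ln[1.308 × 0.9233] = 10.42 × ln(1.207) = 10.42 × 0.1884 = 1.963 d.
L(t_c) = L₀ e^(−k_d t_c) = 14.8 × 0.5420 = 8.022 mg/L, and at the critical point k_r D_c = k_d L, so D_c = (0.312/0.408) × 8.022 = 6.134 mg/L.
x_c = v t_c = 0.395 m/s × 1.963 d × 86400 s/d = 66990 m ≈ 67.0 km.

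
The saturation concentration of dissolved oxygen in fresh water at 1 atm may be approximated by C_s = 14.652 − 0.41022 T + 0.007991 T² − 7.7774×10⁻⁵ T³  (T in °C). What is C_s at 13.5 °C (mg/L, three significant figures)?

C_s ≈ 10.4 mg/L

C_s = 14.652 − 0.41022×13.5 + 0.007991×13.5² − 7.7774×10⁻⁵×13.5³ = 10.38 mg/L.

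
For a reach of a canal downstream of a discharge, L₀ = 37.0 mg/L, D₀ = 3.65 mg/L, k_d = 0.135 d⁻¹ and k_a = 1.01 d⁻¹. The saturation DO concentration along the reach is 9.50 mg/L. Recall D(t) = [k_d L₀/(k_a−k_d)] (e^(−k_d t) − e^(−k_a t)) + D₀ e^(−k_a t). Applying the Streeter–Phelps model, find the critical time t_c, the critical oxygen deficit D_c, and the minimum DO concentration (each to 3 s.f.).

With k_a/k_d = 7.481 and 1 − D₀(k_a−k_d)/(k_d L₀) = 0.3606,
t_c = ln(7.481 × 0.3606) / (1.01 − 0.135) = ln(2.698) / 0.8750 = 0.9925/0.8750 = 1.134 d.
L(t_c) = L₀ e^(−k_d t_c) = 37.0 × 0.8580 = 31.75 mg/L, and at the critical point k_a D_c = k_d L, so D_c = (0.135/1.01) × 31.75 = 4.243 mg/L.
Minimum DO = C_s − D_c = 9.50 − 4.243 = 5.257 mg/L.

t_c ≈ 1.13 d; D_c ≈ 4.24 mg/L; min DO ≈ 5.26 mg/L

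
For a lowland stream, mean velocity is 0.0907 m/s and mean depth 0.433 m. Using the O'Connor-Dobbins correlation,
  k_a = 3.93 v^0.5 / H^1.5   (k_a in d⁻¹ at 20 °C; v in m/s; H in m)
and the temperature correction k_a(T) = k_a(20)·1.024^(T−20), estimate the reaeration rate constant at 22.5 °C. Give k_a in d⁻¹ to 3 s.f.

k_a ≈ 4.41 d⁻¹

k_a(20) = 3.93 × 0.0907^0.5 / 0.433^1.5 = 3.93 × 0.3012 / 0.2849 = 4.154 d⁻¹.
k_a(22.5) = 4.154 × 1.024^(22.5−20) = 4.154 × 1.061 = 4.408 d⁻¹.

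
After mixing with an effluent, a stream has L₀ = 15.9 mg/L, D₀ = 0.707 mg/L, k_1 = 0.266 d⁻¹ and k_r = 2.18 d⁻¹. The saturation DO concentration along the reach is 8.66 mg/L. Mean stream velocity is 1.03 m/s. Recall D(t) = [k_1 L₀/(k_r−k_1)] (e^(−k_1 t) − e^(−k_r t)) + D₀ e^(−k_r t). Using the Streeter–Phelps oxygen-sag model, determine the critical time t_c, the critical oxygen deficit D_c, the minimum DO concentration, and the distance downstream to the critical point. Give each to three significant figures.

At the critical point dD/dt = 0, so k_1 L₀ e^(−k_1 t) = k_r D. Substituting D(t) from the Streeter–Phelps equation and solving for t gives
t_c = ln[(k_r/k_1)(1 − D₀(k_r−k_1)/(k_1 L₀))] / (k_r−k_1).
Here k_r−k_1 = 1.914 d⁻¹ and 1 − D₀(k_r−k_1)/(k_1 L₀) = 1 − 0.707×1.914/(0.266×15.9) = 0.6800, so
t_c = ln(8.195 × 0.6800) / 1.914 = 1.718 / 1.914 = 0.8976 d.
L(t_c) = L₀ e^(−k_1 t_c) = 15.9 × 0.7876 = 12.52 mg/L, and at the critical point k_r D_c = k_1 L, so D_c = (0.266/2.18) × 12.52 = 1.528 mg/L.
Minimum DO = C_s − D_c = 8.66 − 1.528 = 7.132 mg/L.
x_c = v t_c = 1.03 m/s × 0.8976 d × 86400 s/d = 79880 m ≈ 79.9 km.

t_c ≈ 0.898 d; D_c ≈ 1.53 mg/L; min DO ≈ 7.13 mg/L; x_c ≈ 79.9 km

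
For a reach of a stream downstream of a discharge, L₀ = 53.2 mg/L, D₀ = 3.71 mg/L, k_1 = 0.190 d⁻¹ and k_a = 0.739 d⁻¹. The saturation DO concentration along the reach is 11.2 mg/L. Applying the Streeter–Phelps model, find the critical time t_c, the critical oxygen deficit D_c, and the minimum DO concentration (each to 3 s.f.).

With k_a/k_1 = 3.889 and 1 − D₀(k_a−k_1)/(k_1 L₀) = 0.7985,
t_c = ln(3.889 × 0.7985) / (0.739 − 0.190) = ln(3.106) / 0.5490 = 1.133/0.5490 = 2.064 d.
L(t_c) = L₀ e^(−k_1 t_c) = 53.2 × 0.6756 = 35.94 mg/L, and at the critical point k_a D_c = k_1 L, so D_c = (0.190/0.739) × 35.94 = 9.240 mg/L.
Minimum DO = C_s − D_c = 11.2 − 9.240 = 1.960 mg/L.

t_c ≈ 2.06 d; D_c ≈ 9.24 mg/L; min DO ≈ 1.96 mg/L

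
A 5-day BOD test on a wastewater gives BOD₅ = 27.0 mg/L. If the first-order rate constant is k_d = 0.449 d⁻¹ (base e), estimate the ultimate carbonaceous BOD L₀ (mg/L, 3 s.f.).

BOD₅ = L₀(1 − e^(−5k_d)) ⇒ L₀ = BOD₅ / (1 − e^(−5×0.449))
= 27.0 / (1 − 0.1059) = 27.0 / 0.8941 = 30.20 mg/L.

L₀ ≈ 30.2 mg/L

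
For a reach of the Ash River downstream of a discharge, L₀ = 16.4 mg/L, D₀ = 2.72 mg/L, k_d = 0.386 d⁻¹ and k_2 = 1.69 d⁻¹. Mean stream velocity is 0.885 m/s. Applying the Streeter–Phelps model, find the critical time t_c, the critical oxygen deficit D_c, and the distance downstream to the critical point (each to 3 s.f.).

t_c ≈ 0.502 d; D_c ≈ 3.09 mg/L; x_c ≈ 38.4 km

With k_2/k_d = 4.378 and 1 − D₀(k_2−k_d)/(k_d L₀) = 0.4397,
t_c = ln(4.378 × 0.4397) / (1.69 − 0.386) = ln(1.925) / 1.304 = 0.6550/1.304 = 0.5023 d.
D_c = (k_d/k_2) L₀ e^(−k_d t_c) = (0.386/1.69) × 16.4 × e^(−0.386×0.5023) = 0.2284 × 16.4 × 0.8238 = 3.086 mg/L.
x_c = v t_c = 0.885 m/s × 0.5023 d × 86400 s/d = 38410 m ≈ 38.4 km.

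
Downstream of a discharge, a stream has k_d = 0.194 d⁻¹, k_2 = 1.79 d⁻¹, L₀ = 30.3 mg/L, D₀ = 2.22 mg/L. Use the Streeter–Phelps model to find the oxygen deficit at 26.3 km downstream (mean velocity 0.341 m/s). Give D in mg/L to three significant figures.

D ≈ 2.80 mg/L

Travel time t = x/v = 26.3 km / (0.341 m/s) = 26300 m / 0.341 m/s = 77130 s = 0.8927 d.
k_d L₀/(k_2−k_d) = 0.194×30.3/(1.79−0.194) = 5.878/1.596 = 3.683 mg/L.
e^(−k_d t) = e^(−0.194×0.8927) = 0.8410; e^(−k_2 t) = e^(−1.79×0.8927) = 0.2023.
D = 3.683 × (0.8410 − 0.2023) + 2.22 × 0.2023 = 2.352 + 0.4492 = 2.801 mg/L.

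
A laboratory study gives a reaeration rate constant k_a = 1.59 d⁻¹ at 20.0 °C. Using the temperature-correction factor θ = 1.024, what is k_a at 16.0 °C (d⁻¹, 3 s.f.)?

k_a(T₂) = k_a(T₁) · θ^(T₂−T₁) = 1.59 × 1.024^(16.0−20.0)
= 1.59 × 1.024^-4.00 = 1.59 × 0.9095 = 1.446 d⁻¹.

k_a ≈ 1.45 d⁻¹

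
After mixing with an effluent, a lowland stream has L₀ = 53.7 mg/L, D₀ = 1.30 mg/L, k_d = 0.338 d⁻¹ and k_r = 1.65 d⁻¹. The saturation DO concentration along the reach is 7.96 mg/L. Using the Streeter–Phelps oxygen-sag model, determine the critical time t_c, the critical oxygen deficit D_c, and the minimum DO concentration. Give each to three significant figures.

At the critical point dD/dt = 0, so k_d L₀ e^(−k_d t) = k_r D. Substituting D(t) from the Streeter–Phelps equation and solving for t gives
t_c = ln[(k_r/k_d)(1 − D₀(k_r−k_d)/(k_d L₀))] / (k_r−k_d).
Here k_r−k_d = 1.312 d⁻¹ and 1 − D₀(k_r−k_d)/(k_d L₀) = 1 − 1.30×1.312/(0.338×53.7) = 0.9060, so
t_c = ln(4.882 × 0.9060) / 1.312 = 1.487 / 1.312 = 1.133 d.
D_c = (k_d/k_r) L₀ e^(−k_d t_c) = (0.338/1.65) × 53.7 × e^(−0.338×1.133) = 0.2048 × 53.7 × 0.6818 = 7.500 mg/L.
Minimum DO = C_s − D_c = 7.96 − 7.500 = 0.4601 mg/L.

t_c ≈ 1.13 d; D_c ≈ 7.50 mg/L; min DO ≈ 0.460 mg/L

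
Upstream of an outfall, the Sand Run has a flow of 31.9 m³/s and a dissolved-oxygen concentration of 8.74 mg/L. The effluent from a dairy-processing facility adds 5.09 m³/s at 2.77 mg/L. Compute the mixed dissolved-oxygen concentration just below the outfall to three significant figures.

7.92 mg/L

Flow-weighted mixing: C = (Q_r C_r + Q_w C_w)/(Q_r + Q_w)
= (31.9×8.74 + 5.09×2.77)/(31.9 + 5.09) = 292.9/36.99 = 7.918 mg/L.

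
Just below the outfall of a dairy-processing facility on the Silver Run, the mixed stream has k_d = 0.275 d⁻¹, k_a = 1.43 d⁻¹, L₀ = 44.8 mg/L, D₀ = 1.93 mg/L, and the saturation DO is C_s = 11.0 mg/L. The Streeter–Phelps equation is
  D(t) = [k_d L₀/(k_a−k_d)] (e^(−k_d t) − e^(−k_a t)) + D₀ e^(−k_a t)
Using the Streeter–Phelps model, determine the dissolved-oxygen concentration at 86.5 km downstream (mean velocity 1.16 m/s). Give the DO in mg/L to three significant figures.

DO ≈ 5.13 mg/L

Travel time t = x/v = 86.5 km / (1.16 m/s) = 86500 m / 1.16 m/s = 74570 s = 0.8631 d.
k_d L₀/(k_a−k_d) = 0.275×44.8/(1.43−0.275) = 12.32/1.155 = 10.67 mg/L.
e^(−k_d t) = e^(−0.275×0.8631) = 0.7887; e^(−k_a t) = e^(−1.43×0.8631) = 0.2911.
D = 10.67 × (0.7887 − 0.2911) + 1.93 × 0.2911 = 5.308 + 0.5618 = 5.870 mg/L.
DO = C_s − D = 11.0 − 5.870 = 5.130 mg/L.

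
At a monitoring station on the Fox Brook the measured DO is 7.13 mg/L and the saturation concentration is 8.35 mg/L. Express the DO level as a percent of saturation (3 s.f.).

% saturation = C/C_s × 100 = 7.13/8.35 × 100 = 85.4 %.

85.4 % saturation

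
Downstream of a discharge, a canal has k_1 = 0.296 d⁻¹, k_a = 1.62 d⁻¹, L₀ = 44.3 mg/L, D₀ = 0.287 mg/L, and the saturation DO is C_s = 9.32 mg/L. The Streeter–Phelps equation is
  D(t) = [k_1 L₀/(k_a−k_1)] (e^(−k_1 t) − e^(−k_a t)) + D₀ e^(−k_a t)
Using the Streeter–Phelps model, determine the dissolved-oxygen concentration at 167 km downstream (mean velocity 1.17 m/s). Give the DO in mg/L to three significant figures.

DO ≈ 3.91 mg/L

Travel time t = x/v = 167 km / (1.17 m/s) = 167000 m / 1.17 m/s = 142700 s = 1.652 d.
k_1 L₀/(k_a−k_1) = 0.296×44.3/(1.62−0.296) = 13.11/1.324 = 9.904 mg/L.
e^(−k_1 t) = e^(−0.296×1.652) = 0.6132; e^(−k_a t) = e^(−1.62×1.652) = 0.06882.
D = 9.904 × (0.6132 − 0.06882) + 0.287 × 0.06882 = 5.392 + 0.01975 = 5.412 mg/L.
DO = C_s − D = 9.32 − 5.412 = 3.908 mg/L.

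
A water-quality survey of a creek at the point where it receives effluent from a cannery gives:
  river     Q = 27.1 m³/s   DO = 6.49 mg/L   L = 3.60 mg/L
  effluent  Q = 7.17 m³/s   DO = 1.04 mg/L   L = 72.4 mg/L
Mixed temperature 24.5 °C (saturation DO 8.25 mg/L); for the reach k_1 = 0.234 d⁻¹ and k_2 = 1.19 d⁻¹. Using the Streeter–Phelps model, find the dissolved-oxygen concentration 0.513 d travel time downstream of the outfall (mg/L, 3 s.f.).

DO ≈ 5.16 mg/L

Mixed DO = (27.1×6.49 + 7.17×1.04)/(27.1+7.17) = 183.3/34.27 = 5.350 mg/L.
Mixed L₀ = (27.1×3.60 + 7.17×72.4)/(34.27) = 616.7/34.27 = 17.99 mg/L.
Initial deficit D₀ = C_s − DO₀ = 8.25 − 5.350 = 2.900 mg/L.
D(0.513) = [0.234×17.99/(1.19−0.234)](e^(−0.234×0.513) − e^(−1.19×0.513)) + 2.900 e^(−1.19×0.513)
= 4.404 × (0.8869 − 0.5431) + 2.900 × 0.5431 = 3.089 mg/L.
DO = 8.25 − 3.089 = 5.161 mg/L.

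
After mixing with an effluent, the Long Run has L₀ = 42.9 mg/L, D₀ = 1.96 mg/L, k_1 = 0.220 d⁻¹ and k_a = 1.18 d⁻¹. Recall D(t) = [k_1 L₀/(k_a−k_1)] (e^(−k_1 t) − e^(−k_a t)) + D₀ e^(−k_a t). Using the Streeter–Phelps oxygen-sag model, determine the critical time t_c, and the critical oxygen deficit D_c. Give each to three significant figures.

t_c ≈ 1.52 d; D_c ≈ 5.73 mg/L

At the critical point dD/dt = 0, so k_1 L₀ e^(−k_1 t) = k_a D. Substituting D(t) from the Streeter–Phelps equation and solving for t gives
t_c = ln[(k_a/k_1)(1 − D₀(k_a−k_1)/(k_1 L₀))] / (k_a−k_1).
Here k_a−k_1 = 0.9600 d⁻¹ and 1 − D₀(k_a−k_1)/(k_1 L₀) = 1 − 1.96×0.9600/(0.220×42.9) = 0.8006, so
t_c = ln(5.364 × 0.8006) / 0.9600 = 1.457 / 0.9600 = 1.518 d.
D_c = (k_1/k_a) L₀ e^(−k_1 t_c) = (0.220/1.18) × 42.9 × e^(−0.220×1.518) = 0.1864 × 42.9 × 0.7161 = 5.727 mg/L.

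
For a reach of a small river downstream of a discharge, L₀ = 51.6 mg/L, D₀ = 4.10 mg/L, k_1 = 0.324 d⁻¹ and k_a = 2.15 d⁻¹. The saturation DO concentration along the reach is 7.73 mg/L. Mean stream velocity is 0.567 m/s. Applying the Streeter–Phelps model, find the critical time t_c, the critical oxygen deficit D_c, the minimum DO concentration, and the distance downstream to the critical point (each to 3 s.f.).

t_c ≈ 0.711 d; D_c ≈ 6.18 mg/L; min DO ≈ 1.55 mg/L; x_c ≈ 34.8 km

At the critical point dD/dt = 0, so k_1 L₀ e^(−k_1 t) = k_a D. Substituting D(t) from the Streeter–Phelps equation and solving for t gives
t_c = ln[(k_a/k_1)(1 − D₀(k_a−k_1)/(k_1 L₀))] / (k_a−k_1).
Here k_a−k_1 = 1.826 d⁻¹ and 1 − D₀(k_a−k_1)/(k_1 L₀) = 1 − 4.10×1.826/(0.324×51.6) = 0.5522, so
t_c = ln(6.636 × 0.5522) / 1.826 = 1.299 / 1.826 = 0.7112 d.
L(t_c) = L₀ e^(−k_1 t_c) = 51.6 × 0.7942 = 40.98 mg/L, and at the critical point k_a D_c = k_1 L, so D_c = (0.324/2.15) × 40.98 = 6.176 mg/L.
Minimum DO = C_s − D_c = 7.73 − 6.176 = 1.554 mg/L.
x_c = v t_c = 0.567 m/s × 0.7112 d × 86400 s/d = 34840 m ≈ 34.8 km.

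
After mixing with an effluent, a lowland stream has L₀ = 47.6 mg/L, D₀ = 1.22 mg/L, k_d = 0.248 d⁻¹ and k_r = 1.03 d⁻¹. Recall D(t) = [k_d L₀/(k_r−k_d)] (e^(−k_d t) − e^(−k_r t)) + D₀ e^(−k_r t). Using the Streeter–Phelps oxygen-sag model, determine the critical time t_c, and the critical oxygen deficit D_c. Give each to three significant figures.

t_c ≈ 1.71 d; D_c ≈ 7.49 mg/L

t_c = [1/(k_r−k_d)] ln[(k_r/k_d)(1 − D₀(k_r−k_d)/(k_d L₀))]
= [1/(1.03−0.248)] ln[(1.03/0.248)(1 − 1.22×0.7820/(0.248×47.6))]
= (1/0.7820) ln[4.153 × 0.9192] = 1.279 × ln(3.818) = 1.279 × 1.340 = 1.713 d.
D_c = (k_d/k_r) L₀ e^(−k_d t_c) = (0.248/1.03) × 47.6 × e^(−0.248×1.713) = 0.2408 × 47.6 × 0.6539 = 7.494 mg/L.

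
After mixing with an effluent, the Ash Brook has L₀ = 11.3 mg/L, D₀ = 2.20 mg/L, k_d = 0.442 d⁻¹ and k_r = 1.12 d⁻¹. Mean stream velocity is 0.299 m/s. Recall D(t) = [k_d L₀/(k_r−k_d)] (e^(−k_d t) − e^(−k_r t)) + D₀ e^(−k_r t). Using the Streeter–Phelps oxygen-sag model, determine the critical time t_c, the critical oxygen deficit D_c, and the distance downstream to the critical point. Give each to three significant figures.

t_c ≈ 0.848 d; D_c ≈ 3.07 mg/L; x_c ≈ 21.9 km

t_c = [1/(k_r−k_d)] ln[(k_r/k_d)(1 − D₀(k_r−k_d)/(k_d L₀))]
= [1/(1.12−0.442)] ln[(1.12/0.442)(1 − 2.20×0.6780/(0.442×11.3))]
= (1/0.6780) ln[2.534 × 0.7014] = 1.475 × ln(1.777) = 1.475 × 0.5750 = 0.8481 d.
D_c = (k_d/k_r) L₀ e^(−k_d t_c) = (0.442/1.12) × 11.3 × e^(−0.442×0.8481) = 0.3946 × 11.3 × 0.6874 = 3.065 mg/L.
x_c = v t_c = 0.299 m/s × 0.8481 d × 86400 s/d = 21910 m ≈ 21.9 km.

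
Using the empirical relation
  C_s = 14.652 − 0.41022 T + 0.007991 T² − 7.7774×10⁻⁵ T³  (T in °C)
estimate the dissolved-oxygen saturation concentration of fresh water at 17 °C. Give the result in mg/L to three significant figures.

C_s = 14.652 − 0.41022×17 + 0.007991×17² − 7.7774×10⁻⁵×17³ = 9.606 mg/L.

C_s ≈ 9.61 mg/L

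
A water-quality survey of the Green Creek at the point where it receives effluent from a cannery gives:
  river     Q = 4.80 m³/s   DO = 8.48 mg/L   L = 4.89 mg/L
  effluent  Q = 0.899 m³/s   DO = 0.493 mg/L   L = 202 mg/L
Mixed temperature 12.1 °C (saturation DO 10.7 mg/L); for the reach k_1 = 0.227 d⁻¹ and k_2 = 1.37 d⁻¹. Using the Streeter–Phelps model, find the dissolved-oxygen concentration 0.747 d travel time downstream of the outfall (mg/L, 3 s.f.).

DO ≈ 5.99 mg/L

Mixed DO = (4.80×8.48 + 0.899×0.493)/(4.80+0.899) = 41.15/5.699 = 7.220 mg/L.
Mixed L₀ = (4.80×4.89 + 0.899×202)/(5.699) = 205.1/5.699 = 35.98 mg/L.
Initial deficit D₀ = C_s − DO₀ = 10.7 − 7.220 = 3.480 mg/L.
D(0.747) = [0.227×35.98/(1.37−0.227)](e^(−0.227×0.747) − e^(−1.37×0.747)) + 3.480 e^(−1.37×0.747)
= 7.146 × (0.8440 − 0.3594) + 3.480 × 0.3594 = 4.714 mg/L.
DO = 10.7 − 4.714 = 5.986 mg/L.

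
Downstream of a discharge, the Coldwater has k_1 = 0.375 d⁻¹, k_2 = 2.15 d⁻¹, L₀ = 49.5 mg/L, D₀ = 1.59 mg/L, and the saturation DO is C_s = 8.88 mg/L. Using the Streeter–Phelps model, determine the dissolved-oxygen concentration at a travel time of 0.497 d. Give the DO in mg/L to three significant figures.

k_1 L₀/(k_2−k_1) = 0.375×49.5/(2.15−0.375) = 18.56/1.775 = 10.46 mg/L.
e^(−k_1 t) = e^(−0.375×0.4970) = 0.8300; e^(−k_2 t) = e^(−2.15×0.4970) = 0.3435.
D = 10.46 × (0.8300 − 0.3435) + 1.59 × 0.3435 = 5.087 + 0.5462 = 5.633 mg/L.
DO = C_s − D = 8.88 − 5.633 = 3.247 mg/L.

DO ≈ 3.25 mg/L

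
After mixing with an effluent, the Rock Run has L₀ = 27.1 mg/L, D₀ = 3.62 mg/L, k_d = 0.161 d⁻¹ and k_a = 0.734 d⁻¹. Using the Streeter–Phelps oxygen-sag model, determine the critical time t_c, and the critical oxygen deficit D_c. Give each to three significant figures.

t_c ≈ 1.52 d; D_c ≈ 4.65 mg/L

With k_a/k_d = 4.559 and 1 − D₀(k_a−k_d)/(k_d L₀) = 0.5246,
t_c = ln(4.559 × 0.5246) / (0.734 − 0.161) = ln(2.392) / 0.5730 = 0.8720/0.5730 = 1.522 d.
L(t_c) = L₀ e^(−k_d t_c) = 27.1 × 0.7827 = 21.21 mg/L, and at the critical point k_a D_c = k_d L, so D_c = (0.161/0.734) × 21.21 = 4.653 mg/L.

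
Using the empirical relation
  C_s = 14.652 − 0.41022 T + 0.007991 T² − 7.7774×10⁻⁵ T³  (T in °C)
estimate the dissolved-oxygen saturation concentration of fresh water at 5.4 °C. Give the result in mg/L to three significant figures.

C_s ≈ 12.7 mg/L

C_s = 14.652 − 0.41022×5.4 + 0.007991×5.4² − 7.7774×10⁻⁵×5.4³ = 12.66 mg/L.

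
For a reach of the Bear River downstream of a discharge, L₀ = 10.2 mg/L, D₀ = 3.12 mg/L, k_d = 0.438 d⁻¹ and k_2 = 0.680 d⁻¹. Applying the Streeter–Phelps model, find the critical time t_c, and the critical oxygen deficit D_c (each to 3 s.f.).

t_c ≈ 1.05 d; D_c ≈ 4.14 mg/L

At the critical point dD/dt = 0, so k_d L₀ e^(−k_d t) = k_2 D. Substituting D(t) from the Streeter–Phelps equation and solving for t gives
t_c = ln[(k_2/k_d)(1 − D₀(k_2−k_d)/(k_d L₀))] / (k_2−k_d).
Here k_2−k_d = 0.2420 d⁻¹ and 1 − D₀(k_2−k_d)/(k_d L₀) = 1 − 3.12×0.2420/(0.438×10.2) = 0.8310, so
t_c = ln(1.553 × 0.8310) / 0.2420 = 0.2547 / 0.2420 = 1.053 d.
L(t_c) = L₀ e^(−k_d t_c) = 10.2 × 0.6306 = 6.432 mg/L, and at the critical point k_2 D_c = k_d L, so D_c = (0.438/0.680) × 6.432 = 4.143 mg/L.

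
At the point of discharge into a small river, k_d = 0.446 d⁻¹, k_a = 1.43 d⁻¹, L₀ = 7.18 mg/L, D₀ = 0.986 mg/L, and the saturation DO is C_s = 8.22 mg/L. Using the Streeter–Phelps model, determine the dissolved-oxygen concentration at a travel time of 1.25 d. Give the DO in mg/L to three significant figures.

k_d L₀/(k_a−k_d) = 0.446×7.18/(1.43−0.446) = 3.202/0.9840 = 3.254 mg/L.
e^(−k_d t) = e^(−0.446×1.250) = 0.5726; e^(−k_a t) = e^(−1.43×1.250) = 0.1674.
D = 3.254 × (0.5726 − 0.1674) + 0.986 × 0.1674 = 1.319 + 0.1650 = 1.484 mg/L.
DO = C_s − D = 8.22 − 1.484 = 6.736 mg/L.

DO ≈ 6.74 mg/L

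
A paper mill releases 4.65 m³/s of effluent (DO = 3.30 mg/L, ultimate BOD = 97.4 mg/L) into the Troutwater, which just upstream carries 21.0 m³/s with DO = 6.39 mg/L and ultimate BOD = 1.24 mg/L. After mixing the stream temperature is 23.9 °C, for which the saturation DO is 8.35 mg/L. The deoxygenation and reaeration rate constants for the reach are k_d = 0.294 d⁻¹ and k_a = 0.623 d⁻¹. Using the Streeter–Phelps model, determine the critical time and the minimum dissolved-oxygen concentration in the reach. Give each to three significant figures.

t_c ≈ 1.78 d; minimum DO ≈ 3.14 mg/L

Mixed DO = (21.0×6.39 + 4.65×3.30)/(21.0+4.65) = 149.5/25.65 = 5.830 mg/L.
Mixed L₀ = (21.0×1.24 + 4.65×97.4)/(25.65) = 479.0/25.65 = 18.67 mg/L.
Initial deficit D₀ = C_s − DO₀ = 8.35 − 5.830 = 2.520 mg/L.
t_c = (1/0.3290) ln[(0.623/0.294)(1 − 2.520×0.3290/(0.294×18.67))] = 3.040 × ln(1.799) = 1.785 d.
D_c = (0.294/0.623) × 18.67 × e^(−0.294×1.785) = 0.4719 × 18.67 × 0.5917 = 5.214 mg/L.
Minimum DO = 8.35 − 5.214 = 3.136 mg/L.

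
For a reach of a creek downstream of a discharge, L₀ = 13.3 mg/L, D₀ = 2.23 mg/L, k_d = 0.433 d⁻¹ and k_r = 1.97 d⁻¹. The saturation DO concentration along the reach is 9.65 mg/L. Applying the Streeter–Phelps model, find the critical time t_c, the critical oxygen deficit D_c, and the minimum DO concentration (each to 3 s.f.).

With k_r/k_d = 4.550 and 1 − D₀(k_r−k_d)/(k_d L₀) = 0.4048,
t_c = ln(4.550 × 0.4048) / (1.97 − 0.433) = ln(1.842) / 1.537 = 0.6108/1.537 = 0.3974 d.
L(t_c) = L₀ e^(−k_d t_c) = 13.3 × 0.8419 = 11.20 mg/L, and at the critical point k_r D_c = k_d L, so D_c = (0.433/1.97) × 11.20 = 2.461 mg/L.
Minimum DO = C_s − D_c = 9.65 − 2.461 = 7.189 mg/L.

t_c ≈ 0.397 d; D_c ≈ 2.46 mg/L; min DO ≈ 7.19 mg/L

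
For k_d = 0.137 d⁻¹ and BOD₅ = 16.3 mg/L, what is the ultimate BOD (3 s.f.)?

L₀ ≈ 32.9 mg/L

BOD₅ = L₀(1 − e^(−5k_d)) ⇒ L₀ = BOD₅ / (1 − e^(−5×0.137))
= 16.3 / (1 − 0.5041) = 16.3 / 0.4959 = 32.87 mg/L.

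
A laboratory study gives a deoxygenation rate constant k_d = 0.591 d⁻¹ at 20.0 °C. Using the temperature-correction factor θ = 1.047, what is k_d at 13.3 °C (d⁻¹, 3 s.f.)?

k_d ≈ 0.434 d⁻¹

k_d(T₂) = k_d(T₁) · θ^(T₂−T₁) = 0.591 × 1.047^(13.3−20.0)
= 0.591 × 1.047^-6.70 = 0.591 × 0.7351 = 0.4345 d⁻¹.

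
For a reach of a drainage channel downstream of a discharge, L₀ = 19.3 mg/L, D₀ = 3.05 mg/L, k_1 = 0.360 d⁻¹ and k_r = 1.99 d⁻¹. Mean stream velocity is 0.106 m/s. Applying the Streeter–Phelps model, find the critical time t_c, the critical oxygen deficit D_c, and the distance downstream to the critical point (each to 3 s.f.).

t_c = [1/(k_r−k_1)] ln[(k_r/k_1)(1 − D₀(k_r−k_1)/(k_1 L₀))]
= [1/(1.99−0.360)] ln[(1.99/0.360)(1 − 3.05×1.630/(0.360×19.3))]
= (1/1.630) ln[5.528 × 0.2845] = 0.6135 × ln(1.572) = 0.6135 × 0.4527 = 0.2777 d.
L(t_c) = L₀ e^(−k_1 t_c) = 19.3 × 0.9049 = 17.46 mg/L, and at the critical point k_r D_c = k_1 L, so D_c = (0.360/1.99) × 17.46 = 3.159 mg/L.
x_c = v t_c = 0.106 m/s × 0.2777 d × 86400 s/d = 2543 m ≈ 2.54 km.

t_c ≈ 0.278 d; D_c ≈ 3.16 mg/L; x_c ≈ 2.54 km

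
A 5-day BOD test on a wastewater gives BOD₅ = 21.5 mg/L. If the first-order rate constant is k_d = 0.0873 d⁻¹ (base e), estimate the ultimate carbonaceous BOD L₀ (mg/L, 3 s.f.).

L₀ ≈ 60.8 mg/L

BOD₅ = L₀(1 − e^(−5k_d)) ⇒ L₀ = BOD₅ / (1 − e^(−5×0.0873))
= 21.5 / (1 − 0.6463) = 21.5 / 0.3537 = 60.79 mg/L.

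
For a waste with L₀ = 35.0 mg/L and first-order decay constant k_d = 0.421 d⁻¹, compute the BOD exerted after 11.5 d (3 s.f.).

y_t = L₀(1 − e^(−k_d t)) = 35.0 × (1 − e^(−0.421×11.5))
= 35.0 × (1 − 0.007895) = 35.0 × 0.9921 = 34.72 mg/L.

y ≈ 34.7 mg/L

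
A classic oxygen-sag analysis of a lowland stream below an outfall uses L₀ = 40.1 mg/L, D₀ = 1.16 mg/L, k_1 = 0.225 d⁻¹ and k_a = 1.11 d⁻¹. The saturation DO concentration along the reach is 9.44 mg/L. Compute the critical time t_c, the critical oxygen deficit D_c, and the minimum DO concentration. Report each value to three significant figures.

With k_a/k_1 = 4.933 and 1 − D₀(k_a−k_1)/(k_1 L₀) = 0.8862,
t_c = ln(4.933 × 0.8862) / (1.11 − 0.225) = ln(4.372) / 0.8850 = 1.475/0.8850 = 1.667 d.
D_c = (k_1/k_a) L₀ e^(−k_1 t_c) = (0.225/1.11) × 40.1 × e^(−0.225×1.667) = 0.2027 × 40.1 × 0.6873 = 5.586 mg/L.
Minimum DO = C_s − D_c = 9.44 − 5.586 = 3.854 mg/L.

t_c ≈ 1.67 d; D_c ≈ 5.59 mg/L; min DO ≈ 3.85 mg/L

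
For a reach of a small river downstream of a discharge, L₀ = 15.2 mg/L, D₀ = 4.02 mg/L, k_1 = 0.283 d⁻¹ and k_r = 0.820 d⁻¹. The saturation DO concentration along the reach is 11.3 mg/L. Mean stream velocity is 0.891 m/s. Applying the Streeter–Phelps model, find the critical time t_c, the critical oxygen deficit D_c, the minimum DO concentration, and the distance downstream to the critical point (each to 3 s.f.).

t_c ≈ 0.683 d; D_c ≈ 4.32 mg/L; min DO ≈ 6.98 mg/L; x_c ≈ 52.6 km

With k_r/k_1 = 2.898 and 1 − D₀(k_r−k_1)/(k_1 L₀) = 0.4982,
t_c = ln(2.898 × 0.4982) / (0.820 − 0.283) = ln(1.443) / 0.5370 = 0.3670/0.5370 = 0.6834 d.
L(t_c) = L₀ e^(−k_1 t_c) = 15.2 × 0.8241 = 12.53 mg/L, and at the critical point k_r D_c = k_1 L, so D_c = (0.283/0.820) × 12.53 = 4.323 mg/L.
Minimum DO = C_s − D_c = 11.3 − 4.323 = 6.977 mg/L.
x_c = v t_c = 0.891 m/s × 0.6834 d × 86400 s/d = 52610 m ≈ 52.6 km.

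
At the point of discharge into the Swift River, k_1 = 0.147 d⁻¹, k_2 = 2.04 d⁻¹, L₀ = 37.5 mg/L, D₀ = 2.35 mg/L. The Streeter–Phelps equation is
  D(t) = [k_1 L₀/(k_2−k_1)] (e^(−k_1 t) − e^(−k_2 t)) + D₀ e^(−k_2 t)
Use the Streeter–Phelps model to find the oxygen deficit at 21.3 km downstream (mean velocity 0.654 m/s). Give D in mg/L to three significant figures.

D ≈ 2.49 mg/L

Travel time t = x/v = 21.3 km / (0.654 m/s) = 21300 m / 0.654 m/s = 32570 s = 0.3770 d.
k_1 L₀/(k_2−k_1) = 0.147×37.5/(2.04−0.147) = 5.512/1.893 = 2.912 mg/L.
e^(−k_1 t) = e^(−0.147×0.3770) = 0.9461; e^(−k_2 t) = e^(−2.04×0.3770) = 0.4635.
D = 2.912 × (0.9461 − 0.4635) + 2.35 × 0.4635 = 1.405 + 1.089 = 2.495 mg/L.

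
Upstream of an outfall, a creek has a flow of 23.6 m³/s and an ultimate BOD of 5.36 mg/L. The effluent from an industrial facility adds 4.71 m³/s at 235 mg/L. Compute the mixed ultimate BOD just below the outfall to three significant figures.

Flow-weighted mixing: C = (Q_r C_r + Q_w C_w)/(Q_r + Q_w)
= (23.6×5.36 + 4.71×235)/(23.6 + 4.71) = 1233/28.31 = 43.57 mg/L.

43.6 mg/L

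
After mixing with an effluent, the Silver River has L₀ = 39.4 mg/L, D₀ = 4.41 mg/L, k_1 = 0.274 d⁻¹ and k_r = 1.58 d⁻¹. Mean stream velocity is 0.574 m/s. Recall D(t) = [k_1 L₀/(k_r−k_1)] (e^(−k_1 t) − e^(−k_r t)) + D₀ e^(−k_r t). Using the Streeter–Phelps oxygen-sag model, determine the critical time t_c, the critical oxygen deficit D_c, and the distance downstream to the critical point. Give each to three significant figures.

With k_r/k_1 = 5.766 and 1 − D₀(k_r−k_1)/(k_1 L₀) = 0.4665,
t_c = ln(5.766 × 0.4665) / (1.58 − 0.274) = ln(2.690) / 1.306 = 0.9896/1.306 = 0.7577 d.
L(t_c) = L₀ e^(−k_1 t_c) = 39.4 × 0.8125 = 32.01 mg/L, and at the critical point k_r D_c = k_1 L, so D_c = (0.274/1.58) × 32.01 = 5.552 mg/L.
x_c = v t_c = 0.574 m/s × 0.7577 d × 86400 s/d = 37580 m ≈ 37.6 km.

t_c ≈ 0.758 d; D_c ≈ 5.55 mg/L; x_c ≈ 37.6 km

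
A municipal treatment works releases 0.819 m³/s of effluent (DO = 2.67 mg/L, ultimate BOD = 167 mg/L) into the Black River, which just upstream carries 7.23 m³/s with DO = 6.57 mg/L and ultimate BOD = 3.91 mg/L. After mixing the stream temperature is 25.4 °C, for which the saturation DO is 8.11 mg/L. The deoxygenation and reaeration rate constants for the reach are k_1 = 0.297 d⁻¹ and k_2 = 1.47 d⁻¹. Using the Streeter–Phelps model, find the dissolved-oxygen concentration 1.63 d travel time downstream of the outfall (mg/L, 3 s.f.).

DO ≈ 5.21 mg/L

Mixed DO = (7.23×6.57 + 0.819×2.67)/(7.23+0.819) = 49.69/8.049 = 6.173 mg/L.
Mixed L₀ = (7.23×3.91 + 0.819×167)/(8.049) = 165.0/8.049 = 20.50 mg/L.
Initial deficit D₀ = C_s − DO₀ = 8.11 − 6.173 = 1.937 mg/L.
D(1.63) = [0.297×20.50/(1.47−0.297)](e^(−0.297×1.63) − e^(−1.47×1.63)) + 1.937 e^(−1.47×1.63)
= 5.192 × (0.6162 − 0.09107) + 1.937 × 0.09107 = 2.903 mg/L.
DO = 8.11 − 2.903 = 5.207 mg/L.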